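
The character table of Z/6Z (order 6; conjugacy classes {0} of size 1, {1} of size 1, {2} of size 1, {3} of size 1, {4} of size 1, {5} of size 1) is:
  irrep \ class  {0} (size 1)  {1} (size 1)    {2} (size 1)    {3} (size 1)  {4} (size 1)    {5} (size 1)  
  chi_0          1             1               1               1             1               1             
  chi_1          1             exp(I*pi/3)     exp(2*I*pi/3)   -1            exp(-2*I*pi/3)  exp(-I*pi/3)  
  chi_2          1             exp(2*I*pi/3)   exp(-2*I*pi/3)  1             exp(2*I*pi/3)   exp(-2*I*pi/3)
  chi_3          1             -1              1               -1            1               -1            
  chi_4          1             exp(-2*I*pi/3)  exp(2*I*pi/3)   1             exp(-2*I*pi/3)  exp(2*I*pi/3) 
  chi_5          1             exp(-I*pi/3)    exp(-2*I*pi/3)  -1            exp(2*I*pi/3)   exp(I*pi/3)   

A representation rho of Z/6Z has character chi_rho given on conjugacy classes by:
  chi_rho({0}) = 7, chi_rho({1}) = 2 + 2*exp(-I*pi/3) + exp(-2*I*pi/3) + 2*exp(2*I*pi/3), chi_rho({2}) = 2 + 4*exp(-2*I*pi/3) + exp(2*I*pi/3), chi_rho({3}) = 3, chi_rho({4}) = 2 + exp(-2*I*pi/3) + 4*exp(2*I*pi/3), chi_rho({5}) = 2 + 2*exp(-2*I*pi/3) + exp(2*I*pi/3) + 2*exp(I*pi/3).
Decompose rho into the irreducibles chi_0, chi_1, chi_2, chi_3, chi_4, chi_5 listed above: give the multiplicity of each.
Multiplicities: chi_0: 2, chi_1: 0, chi_2: 2, chi_3: 0, chi_4: 1, chi_5: 2.

Derivation: Use <chi_rho, chi> = (1/|G|) sum_C |C| * chi_rho(C) * conj(chi(C)) with |G| = 6 for each irreducible chi in the table:
  <chi_rho, chi_0> = (1/6)[1*(7)*conj(1) + 1*(2 + 2*exp(-I*pi/3) + exp(-2*I*pi/3) + 2*exp(2*I*pi/3))*conj(1) + 1*(2 + 4*exp(-2*I*pi/3) + exp(2*I*pi/3))*conj(1) + 1*(3)*conj(1) + 1*(2 + exp(-2*I*pi/3) + 4*exp(2*I*pi/3))*conj(1) + 1*(2 + 2*exp(-2*I*pi/3) + exp(2*I*pi/3) + 2*exp(I*pi/3))*conj(1)]
      = (1/6)[(7) + (2 + 2*exp(-I*pi/3) + exp(-2*I*pi/3) + 2*exp(2*I*pi/3)) + (2 + 4*exp(-2*I*pi/3) + exp(2*I*pi/3)) + (3) + (2 + exp(-2*I*pi/3) + 4*exp(2*I*pi/3)) + (2 + 2*exp(-2*I*pi/3) + exp(2*I*pi/3) + 2*exp(I*pi/3))] = 12/6 = 2
  <chi_rho, chi_1> = (1/6)[1*(7)*conj(1) + 1*(2 + 2*exp(-I*pi/3) + exp(-2*I*pi/3) + 2*exp(2*I*pi/3))*conj(exp(I*pi/3)) + 1*(2 + 4*exp(-2*I*pi/3) + exp(2*I*pi/3))*conj(exp(2*I*pi/3)) + 1*(3)*conj(-1) + 1*(2 + exp(-2*I*pi/3) + 4*exp(2*I*pi/3))*conj(exp(-2*I*pi/3)) + 1*(2 + 2*exp(-2*I*pi/3) + exp(2*I*pi/3) + 2*exp(I*pi/3))*conj(exp(-I*pi/3))]
      = (1/6)[(7) + (-1 + 2*exp(-2*I*pi/3) + 2*exp(-I*pi/3) + 2*exp(I*pi/3)) + (1 + 2*exp(-2*I*pi/3) + 4*exp(2*I*pi/3)) + (-3) + (1 + 4*exp(-2*I*pi/3) + 2*exp(2*I*pi/3)) + (-1 + 2*exp(-I*pi/3) + 2*exp(2*I*pi/3) + 2*exp(I*pi/3))] = 0/6 = 0
  <chi_rho, chi_2> = (1/6)[1*(7)*conj(1) + 1*(2 + 2*exp(-I*pi/3) + exp(-2*I*pi/3) + 2*exp(2*I*pi/3))*conj(exp(2*I*pi/3)) + 1*(2 + 4*exp(-2*I*pi/3) + exp(2*I*pi/3))*conj(exp(-2*I*pi/3)) + 1*(3)*conj(1) + 1*(2 + exp(-2*I*pi/3) + 4*exp(2*I*pi/3))*conj(exp(2*I*pi/3)) + 1*(2 + 2*exp(-2*I*pi/3) + exp(2*I*pi/3) + 2*exp(I*pi/3))*conj(exp(-2*I*pi/3))]
      = (1/6)[(7) + (2*exp(-2*I*pi/3) + exp(2*I*pi/3)) + (4 + exp(-2*I*pi/3) + 2*exp(2*I*pi/3)) + (3) + (4 + 2*exp(-2*I*pi/3) + exp(2*I*pi/3)) + (exp(-2*I*pi/3) + 2*exp(2*I*pi/3))] = 12/6 = 2
  <chi_rho, chi_3> = (1/6)[1*(7)*conj(1) + 1*(2 + 2*exp(-I*pi/3) + exp(-2*I*pi/3) + 2*exp(2*I*pi/3))*conj(-1) + 1*(2 + 4*exp(-2*I*pi/3) + exp(2*I*pi/3))*conj(1) + 1*(3)*conj(-1) + 1*(2 + exp(-2*I*pi/3) + 4*exp(2*I*pi/3))*conj(1) + 1*(2 + 2*exp(-2*I*pi/3) + exp(2*I*pi/3) + 2*exp(I*pi/3))*conj(-1)]
      = (1/6)[(7) + (-2 - 2*exp(2*I*pi/3) - exp(-2*I*pi/3) - 2*exp(-I*pi/3)) + (2 + 4*exp(-2*I*pi/3) + exp(2*I*pi/3)) + (-3) + (2 + exp(-2*I*pi/3) + 4*exp(2*I*pi/3)) + (-2 - 2*exp(I*pi/3) - exp(2*I*pi/3) - 2*exp(-2*I*pi/3))] = 0/6 = 0
  <chi_rho, chi_4> = (1/6)[1*(7)*conj(1) + 1*(2 + 2*exp(-I*pi/3) + exp(-2*I*pi/3) + 2*exp(2*I*pi/3))*conj(exp(-2*I*pi/3)) + 1*(2 + 4*exp(-2*I*pi/3) + exp(2*I*pi/3))*conj(exp(2*I*pi/3)) + 1*(3)*conj(1) + 1*(2 + exp(-2*I*pi/3) + 4*exp(2*I*pi/3))*conj(exp(-2*I*pi/3)) + 1*(2 + 2*exp(-2*I*pi/3) + exp(2*I*pi/3) + 2*exp(I*pi/3))*conj(exp(2*I*pi/3))]
      = (1/6)[(7) + (1 + 2*exp(-2*I*pi/3) + 2*exp(2*I*pi/3) + 2*exp(I*pi/3)) + (1 + 2*exp(-2*I*pi/3) + 4*exp(2*I*pi/3)) + (3) + (1 + 4*exp(-2*I*pi/3) + 2*exp(2*I*pi/3)) + (1 + 2*exp(-2*I*pi/3) + 2*exp(-I*pi/3) + 2*exp(2*I*pi/3))] = 6/6 = 1
  <chi_rho, chi_5> = (1/6)[1*(7)*conj(1) + 1*(2 + 2*exp(-I*pi/3) + exp(-2*I*pi/3) + 2*exp(2*I*pi/3))*conj(exp(-I*pi/3)) + 1*(2 + 4*exp(-2*I*pi/3) + exp(2*I*pi/3))*conj(exp(-2*I*pi/3)) + 1*(3)*conj(-1) + 1*(2 + exp(-2*I*pi/3) + 4*exp(2*I*pi/3))*conj(exp(2*I*pi/3)) + 1*(2 + 2*exp(-2*I*pi/3) + exp(2*I*pi/3) + 2*exp(I*pi/3))*conj(exp(I*pi/3))]
      = (1/6)[(7) + (exp(-I*pi/3) + 2*exp(I*pi/3)) + (4 + exp(-2*I*pi/3) + 2*exp(2*I*pi/3)) + (-3) + (4 + 2*exp(-2*I*pi/3) + exp(2*I*pi/3)) + (2*exp(-I*pi/3) + exp(I*pi/3))] = 12/6 = 2
(Exp terms are combined using exp(i*s)*conj(exp(i*t)) = exp(i*(s-t)), and sums of them are collapsed using the identity that for every m > 1 the m distinct m-th roots of unity sum to 0, e.g. 1 + exp(2*I*pi/3) + exp(-2*I*pi/3) = 0.)
Dimension check: dim(rho) = sum (mult * dim) = 2*1 + 0*1 + 2*1 + 0*1 + 1*1 + 2*1 = 7 = chi_rho(e) = 7.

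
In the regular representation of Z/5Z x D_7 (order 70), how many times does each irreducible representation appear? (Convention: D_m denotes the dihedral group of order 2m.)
Each irreducible V_i of dimension d_i appears with multiplicity d_i, i.e. rho_reg = (direct sum over all irreducibles V_i) d_i V_i. The irreducible dimensions for Z/5Z x D_7 are 1, 1, 1, 1, 1, 1, 1, 1, 1, 1, 2, 2, 2, 2, 2, 2, 2, 2, 2, 2, 2, 2, 2, 2, 2: 10 irreducibles of dimension 1, each with multiplicity 1; 15 irreducibles of dimension 2, each with multiplicity 2. Total dimension 10*1*1 + 15*2*2 = 70 = |G|.

Working: General theorem: in the regular representation of a finite group G, each irreducible appears with multiplicity equal to its dimension. Check: dim(rho_reg) = sum d_i^2 = 1 + 1 + 1 + 1 + 1 + 1 + 1 + 1 + 1 + 1 + 4 + 4 + 4 + 4 + 4 + 4 + 4 + 4 + 4 + 4 + 4 + 4 + 4 + 4 + 4 = 70 = |G|.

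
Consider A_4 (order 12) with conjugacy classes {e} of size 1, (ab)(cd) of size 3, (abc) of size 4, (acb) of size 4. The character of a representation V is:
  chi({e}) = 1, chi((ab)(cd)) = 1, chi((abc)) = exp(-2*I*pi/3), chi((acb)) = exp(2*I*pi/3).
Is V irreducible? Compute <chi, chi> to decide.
Irreducible: <chi, chi> = 1.

Details: <chi, chi> = (1/|G|) sum_C |C| * |chi(C)|^2 = (1/12)[1*|1|^2 + 3*|1|^2 + 4*|exp(-2*I*pi/3)|^2 + 4*|exp(2*I*pi/3)|^2]
  = (1/12)[(1) + (3) + (4) + (4)] = 12/12 = 1.
(Exp terms are combined using exp(i*s)*conj(exp(i*t)) = exp(i*(s-t)), and sums of them are collapsed using the identity that for every m > 1 the m distinct m-th roots of unity sum to 0, e.g. 1 + exp(2*I*pi/3) + exp(-2*I*pi/3) = 0.)
A character is irreducible iff <chi, chi> = 1, so this representation is irreducible.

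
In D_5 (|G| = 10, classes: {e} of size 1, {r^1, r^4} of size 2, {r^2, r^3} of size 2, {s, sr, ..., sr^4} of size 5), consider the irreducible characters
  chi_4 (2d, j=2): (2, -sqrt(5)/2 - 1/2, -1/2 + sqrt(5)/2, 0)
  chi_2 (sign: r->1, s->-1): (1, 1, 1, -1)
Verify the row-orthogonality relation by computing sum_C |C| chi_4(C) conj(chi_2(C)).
Sum = 0; so <chi_4, chi_2> = 0 (distinct irreducibles are orthogonal).

Explanation: Compute term by term over conjugacy classes (|C| * chi_4(C) * conj(chi_2(C))):
  1*(2)*conj(1) + 2*(-sqrt(5)/2 - 1/2)*conj(1) + 2*(-1/2 + sqrt(5)/2)*conj(1) + 5*(0)*conj(-1)
  = (2) + (-sqrt(5) - 1) + (-1 + sqrt(5)) + (0)
  = 0.
Dividing by |G| = 10 gives 0/10 = 0, matching the row-orthogonality relation <chi_4, chi_2> = [chi_4 = chi_2].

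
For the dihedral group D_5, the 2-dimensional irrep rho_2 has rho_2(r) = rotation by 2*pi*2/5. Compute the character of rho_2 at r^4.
chi_{rho_2}(r^4) = 2*cos(2*pi*2*4/5) = -sqrt(5)/2 - 1/2

Working: rho_2(r^4) is rotation by angle 2*pi*2*4/5, whose trace is 2*cos(2*pi*2*4/5) = -sqrt(5)/2 - 1/2.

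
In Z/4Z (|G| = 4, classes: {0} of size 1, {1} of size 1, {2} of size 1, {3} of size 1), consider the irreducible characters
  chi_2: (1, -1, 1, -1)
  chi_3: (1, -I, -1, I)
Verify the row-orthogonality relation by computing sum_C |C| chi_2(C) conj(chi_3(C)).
Sum = 0; so <chi_2, chi_3> = 0 (distinct irreducibles are orthogonal).

Derivation: Compute term by term over conjugacy classes (|C| * chi_2(C) * conj(chi_3(C))):
  1*(1)*conj(1) + 1*(-1)*conj(-I) + 1*(1)*conj(-1) + 1*(-1)*conj(I)
  = (1) + (-I) + (-1) + (I)
  = 0.
(Exp terms are combined using exp(i*s)*conj(exp(i*t)) = exp(i*(s-t)), and sums of them are collapsed using the identity that for every m > 1 the m distinct m-th roots of unity sum to 0, e.g. 1 + exp(2*I*pi/3) + exp(-2*I*pi/3) = 0.)
Dividing by |G| = 4 gives 0/4 = 0, matching the row-orthogonality relation <chi_2, chi_3> = [chi_2 = chi_3].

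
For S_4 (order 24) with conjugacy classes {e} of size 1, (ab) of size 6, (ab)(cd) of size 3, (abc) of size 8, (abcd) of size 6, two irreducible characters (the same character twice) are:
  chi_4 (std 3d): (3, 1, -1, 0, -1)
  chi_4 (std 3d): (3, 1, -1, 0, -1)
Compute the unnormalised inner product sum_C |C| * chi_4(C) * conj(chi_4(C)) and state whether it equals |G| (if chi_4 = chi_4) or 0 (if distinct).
Sum = 24 = |G| = 24; so <chi_4, chi_4> = 1 (norm-1 confirms irreducibility).

Argument: Compute term by term over conjugacy classes (|C| * chi_4(C) * conj(chi_4(C))):
  1*(3)*conj(3) + 6*(1)*conj(1) + 3*(-1)*conj(-1) + 8*(0)*conj(0) + 6*(-1)*conj(-1)
  = (9) + (6) + (3) + (0) + (6)
  = 24.
Dividing by |G| = 24 gives 24/24 = 1, matching the row-orthogonality relation <chi_4, chi_4> = [chi_4 = chi_4].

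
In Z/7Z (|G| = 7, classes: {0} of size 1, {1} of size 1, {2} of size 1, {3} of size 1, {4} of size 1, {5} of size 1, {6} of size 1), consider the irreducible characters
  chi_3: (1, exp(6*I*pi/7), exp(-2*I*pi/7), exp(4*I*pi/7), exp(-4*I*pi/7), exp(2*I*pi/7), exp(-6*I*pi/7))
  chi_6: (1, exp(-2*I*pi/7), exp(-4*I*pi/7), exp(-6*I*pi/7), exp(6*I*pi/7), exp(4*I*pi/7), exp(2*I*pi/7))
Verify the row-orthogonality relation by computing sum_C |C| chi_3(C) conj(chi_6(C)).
Sum = 0; so <chi_3, chi_6> = 0 (distinct irreducibles are orthogonal).

Argument: Compute term by term over conjugacy classes (|C| * chi_3(C) * conj(chi_6(C))):
  1*(1)*conj(1) + 1*(exp(6*I*pi/7))*conj(exp(-2*I*pi/7)) + 1*(exp(-2*I*pi/7))*conj(exp(-4*I*pi/7)) + 1*(exp(4*I*pi/7))*conj(exp(-6*I*pi/7)) + 1*(exp(-4*I*pi/7))*conj(exp(6*I*pi/7)) + 1*(exp(2*I*pi/7))*conj(exp(4*I*pi/7)) + 1*(exp(-6*I*pi/7))*conj(exp(2*I*pi/7))
  = (1) + (exp(-6*I*pi/7)) + (exp(2*I*pi/7)) + (exp(-4*I*pi/7)) + (exp(4*I*pi/7)) + (exp(-2*I*pi/7)) + (exp(6*I*pi/7))
  = 0.
(Exp terms are combined using exp(i*s)*conj(exp(i*t)) = exp(i*(s-t)), and sums of them are collapsed using the identity that for every m > 1 the m distinct m-th roots of unity sum to 0, e.g. 1 + exp(2*I*pi/3) + exp(-2*I*pi/3) = 0.)
Dividing by |G| = 7 gives 0/7 = 0, matching the row-orthogonality relation <chi_3, chi_6> = [chi_3 = chi_6].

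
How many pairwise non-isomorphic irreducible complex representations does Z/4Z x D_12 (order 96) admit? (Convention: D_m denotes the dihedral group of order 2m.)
36

Explanation: The number of irreducible complex representations of a finite group equals its number of conjugacy classes. For a direct product, #classes(G x H) = #classes(G) * #classes(H). Z/4Z has 4 classes (abelian), D_12 has 9 classes, so 4 * 9 = 36, so Z/4Z x D_12 (order 96) has exactly 36 irreducible complex representations.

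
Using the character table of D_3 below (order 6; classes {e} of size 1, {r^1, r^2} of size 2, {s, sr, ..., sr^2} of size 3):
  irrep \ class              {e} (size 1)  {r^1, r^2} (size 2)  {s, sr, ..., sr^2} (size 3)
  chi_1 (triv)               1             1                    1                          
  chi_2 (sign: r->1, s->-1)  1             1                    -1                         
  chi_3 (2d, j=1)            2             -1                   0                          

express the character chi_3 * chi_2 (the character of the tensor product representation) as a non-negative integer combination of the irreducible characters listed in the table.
chi_3 tensor chi_2 = chi_3 (all other irreducibles have multiplicity 0).

Derivation: The character of a tensor product is the pointwise product (chi_3 * chi_2)(C) = chi_3(C) * chi_2(C):
  {e}: (2)*(1), {r^1, r^2}: (-1)*(1), {s, sr, ..., sr^2}: (0)*(-1)
so (chi_3 * chi_2) takes values
  {e} -> 2, {r^1, r^2} -> -1, {s, sr, ..., sr^2} -> 0.
Now take the inner product of this character with each irreducible chi from the table, <chi_3*chi_2, chi> = (1/6) sum_C |C| (chi_3*chi_2)(C) conj(chi(C)):
  <chi_3*chi_2, chi_1> = (1/6)[1*(2)*conj(1) + 2*(-1)*conj(1) + 3*(0)*conj(1)]
      = (1/6)[(2) + (-2) + (0)] = 0/6 = 0
  <chi_3*chi_2, chi_2> = (1/6)[1*(2)*conj(1) + 2*(-1)*conj(1) + 3*(0)*conj(-1)]
      = (1/6)[(2) + (-2) + (0)] = 0/6 = 0
  <chi_3*chi_2, chi_3> = (1/6)[1*(2)*conj(2) + 2*(-1)*conj(-1) + 3*(0)*conj(0)]
      = (1/6)[(4) + (2) + (0)] = 6/6 = 1
Hence the multiplicities are chi_3: 1. Dimension check: dim(chi_3)*dim(chi_2) = 2*1 = 2 and sum (mult * dim) = 1*2 = 2.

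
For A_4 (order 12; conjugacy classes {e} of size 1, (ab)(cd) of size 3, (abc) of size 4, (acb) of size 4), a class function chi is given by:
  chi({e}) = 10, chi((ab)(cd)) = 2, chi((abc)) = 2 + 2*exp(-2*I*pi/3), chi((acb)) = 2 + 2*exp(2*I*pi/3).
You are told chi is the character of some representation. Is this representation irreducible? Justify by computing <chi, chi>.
Not irreducible (reducible): <chi, chi> = 12 > 1.

Explanation: <chi, chi> = (1/|G|) sum_C |C| * |chi(C)|^2 = (1/12)[1*|10|^2 + 3*|2|^2 + 4*|2 + 2*exp(-2*I*pi/3)|^2 + 4*|2 + 2*exp(2*I*pi/3)|^2]
  = (1/12)[(100) + (12) + (16) + (16)] = 144/12 = 12.
(Exp terms are combined using exp(i*s)*conj(exp(i*t)) = exp(i*(s-t)), and sums of them are collapsed using the identity that for every m > 1 the m distinct m-th roots of unity sum to 0, e.g. 1 + exp(2*I*pi/3) + exp(-2*I*pi/3) = 0.)
A character is irreducible iff <chi, chi> = 1, so this representation is reducible.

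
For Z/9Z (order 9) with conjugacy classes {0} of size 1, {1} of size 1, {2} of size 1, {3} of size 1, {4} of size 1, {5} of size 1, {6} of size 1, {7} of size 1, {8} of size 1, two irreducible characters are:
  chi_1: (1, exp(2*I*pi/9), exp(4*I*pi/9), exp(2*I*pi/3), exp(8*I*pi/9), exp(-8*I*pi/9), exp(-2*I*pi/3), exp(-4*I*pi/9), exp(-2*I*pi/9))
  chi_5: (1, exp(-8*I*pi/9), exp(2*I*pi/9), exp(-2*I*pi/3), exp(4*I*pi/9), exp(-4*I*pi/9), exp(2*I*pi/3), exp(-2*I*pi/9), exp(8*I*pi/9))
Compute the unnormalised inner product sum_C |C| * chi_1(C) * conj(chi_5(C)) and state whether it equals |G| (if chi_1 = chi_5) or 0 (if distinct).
Sum = 0; so <chi_1, chi_5> = 0 (distinct irreducibles are orthogonal).

Details: Compute term by term over conjugacy classes (|C| * chi_1(C) * conj(chi_5(C))):
  1*(1)*conj(1) + 1*(exp(2*I*pi/9))*conj(exp(-8*I*pi/9)) + 1*(exp(4*I*pi/9))*conj(exp(2*I*pi/9)) + 1*(exp(2*I*pi/3))*conj(exp(-2*I*pi/3)) + 1*(exp(8*I*pi/9))*conj(exp(4*I*pi/9)) + 1*(exp(-8*I*pi/9))*conj(exp(-4*I*pi/9)) + 1*(exp(-2*I*pi/3))*conj(exp(2*I*pi/3)) + 1*(exp(-4*I*pi/9))*conj(exp(-2*I*pi/9)) + 1*(exp(-2*I*pi/9))*conj(exp(8*I*pi/9))
  = (1) + (exp(-8*I*pi/9)) + (exp(2*I*pi/9)) + (exp(-2*I*pi/3)) + (exp(4*I*pi/9)) + (exp(-4*I*pi/9)) + (exp(2*I*pi/3)) + (exp(-2*I*pi/9)) + (exp(8*I*pi/9))
  = 0.
(Exp terms are combined using exp(i*s)*conj(exp(i*t)) = exp(i*(s-t)), and sums of them are collapsed using the identity that for every m > 1 the m distinct m-th roots of unity sum to 0, e.g. 1 + exp(2*I*pi/3) + exp(-2*I*pi/3) = 0.)
Dividing by |G| = 9 gives 0/9 = 0, matching the row-orthogonality relation <chi_1, chi_5> = [chi_1 = chi_5].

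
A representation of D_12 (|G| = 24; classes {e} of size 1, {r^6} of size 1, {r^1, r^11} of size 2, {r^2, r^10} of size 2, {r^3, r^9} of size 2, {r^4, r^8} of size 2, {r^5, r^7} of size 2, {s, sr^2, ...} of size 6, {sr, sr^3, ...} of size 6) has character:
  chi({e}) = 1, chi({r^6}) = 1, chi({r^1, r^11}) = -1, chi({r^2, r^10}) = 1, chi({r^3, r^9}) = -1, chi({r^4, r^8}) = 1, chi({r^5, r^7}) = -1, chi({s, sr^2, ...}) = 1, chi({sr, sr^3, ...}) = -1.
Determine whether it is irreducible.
Irreducible: <chi, chi> = 1.

Derivation: <chi, chi> = (1/|G|) sum_C |C| * |chi(C)|^2 = (1/24)[1*|1|^2 + 1*|1|^2 + 2*|-1|^2 + 2*|1|^2 + 2*|-1|^2 + 2*|1|^2 + 2*|-1|^2 + 6*|1|^2 + 6*|-1|^2]
  = (1/24)[(1) + (1) + (2) + (2) + (2) + (2) + (2) + (6) + (6)] = 24/24 = 1.
A character is irreducible iff <chi, chi> = 1, so this representation is irreducible.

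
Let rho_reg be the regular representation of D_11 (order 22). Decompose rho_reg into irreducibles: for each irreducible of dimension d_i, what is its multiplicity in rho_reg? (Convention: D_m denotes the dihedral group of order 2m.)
Each irreducible V_i of dimension d_i appears with multiplicity d_i, i.e. rho_reg = (direct sum over all irreducibles V_i) d_i V_i. The irreducible dimensions for D_11 are 1, 1, 2, 2, 2, 2, 2: 2 irreducibles of dimension 1, each with multiplicity 1; 5 irreducibles of dimension 2, each with multiplicity 2. Total dimension 2*1*1 + 5*2*2 = 22 = |G|.

General theorem: in the regular representation of a finite group G, each irreducible appears with multiplicity equal to its dimension. Check: dim(rho_reg) = sum d_i^2 = 1 + 1 + 4 + 4 + 4 + 4 + 4 = 22 = |G|.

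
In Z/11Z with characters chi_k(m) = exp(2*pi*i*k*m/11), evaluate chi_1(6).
chi_1(6) = zeta_11^6 = exp(-10*I*pi/11)

Argument: chi_1(6) = zeta_11^(1*6) = zeta_11^6. Since zeta_11^11 = 1, this equals zeta_11^6 = exp(2*pi*i*6/11) = exp(-10*I*pi/11).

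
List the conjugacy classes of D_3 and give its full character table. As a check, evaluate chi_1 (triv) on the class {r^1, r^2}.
Conjugacy classes: {e} of size 1, {r^1, r^2} of size 2, {s, sr, ..., sr^2} of size 3.
Character table:
  irrep \ class              {e} (size 1)  {r^1, r^2} (size 2)  {s, sr, ..., sr^2} (size 3)
  chi_1 (triv)               1             1                    1                          
  chi_2 (sign: r->1, s->-1)  1             1                    -1                         
  chi_3 (2d, j=1)            2             -1                   0                          

Spot check: chi_1 (triv) on {r^1, r^2} = 1.

Solution. D_3 has order 2*3 = 6 with 3 conjugacy classes, hence 3 irreducibles. Sum of squared dims 1 + 1 + 4 = 6 = |G|. Linear characters come from the abelianisation; the 2-dimensional irreps have character r^k -> 2*cos(2*pi*j*k/3), reflections -> 0.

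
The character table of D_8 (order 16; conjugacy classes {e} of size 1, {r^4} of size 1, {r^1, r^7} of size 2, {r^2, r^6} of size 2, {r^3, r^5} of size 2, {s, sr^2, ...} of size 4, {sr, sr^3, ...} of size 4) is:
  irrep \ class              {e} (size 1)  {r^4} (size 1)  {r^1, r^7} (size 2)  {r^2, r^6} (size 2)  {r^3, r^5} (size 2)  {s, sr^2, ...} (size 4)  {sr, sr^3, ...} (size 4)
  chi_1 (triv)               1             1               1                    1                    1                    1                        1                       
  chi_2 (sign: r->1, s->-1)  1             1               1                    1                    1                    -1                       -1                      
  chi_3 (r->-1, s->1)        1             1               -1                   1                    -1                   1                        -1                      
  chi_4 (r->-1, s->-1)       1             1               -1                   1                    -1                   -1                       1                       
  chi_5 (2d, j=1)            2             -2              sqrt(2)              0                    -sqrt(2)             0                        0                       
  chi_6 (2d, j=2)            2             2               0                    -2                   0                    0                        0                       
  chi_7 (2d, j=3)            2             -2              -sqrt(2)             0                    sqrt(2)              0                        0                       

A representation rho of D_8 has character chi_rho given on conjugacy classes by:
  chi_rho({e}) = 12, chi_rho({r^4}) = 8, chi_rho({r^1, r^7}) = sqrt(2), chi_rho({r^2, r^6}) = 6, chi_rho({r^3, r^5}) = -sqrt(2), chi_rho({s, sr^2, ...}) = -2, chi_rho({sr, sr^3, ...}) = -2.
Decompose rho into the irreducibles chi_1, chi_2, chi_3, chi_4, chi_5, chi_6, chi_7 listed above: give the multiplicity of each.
Multiplicities: chi_1: 1, chi_2: 3, chi_3: 2, chi_4: 2, chi_5: 1, chi_6: 1, chi_7: 0.

Reasoning: Use <chi_rho, chi> = (1/|G|) sum_C |C| * chi_rho(C) * conj(chi(C)) with |G| = 16 for each irreducible chi in the table:
  <chi_rho, chi_1> = (1/16)[1*(12)*conj(1) + 1*(8)*conj(1) + 2*(sqrt(2))*conj(1) + 2*(6)*conj(1) + 2*(-sqrt(2))*conj(1) + 4*(-2)*conj(1) + 4*(-2)*conj(1)]
      = (1/16)[(12) + (8) + (2*sqrt(2)) + (12) + (-2*sqrt(2)) + (-8) + (-8)] = 16/16 = 1
  <chi_rho, chi_2> = (1/16)[1*(12)*conj(1) + 1*(8)*conj(1) + 2*(sqrt(2))*conj(1) + 2*(6)*conj(1) + 2*(-sqrt(2))*conj(1) + 4*(-2)*conj(-1) + 4*(-2)*conj(-1)]
      = (1/16)[(12) + (8) + (2*sqrt(2)) + (12) + (-2*sqrt(2)) + (8) + (8)] = 48/16 = 3
  <chi_rho, chi_3> = (1/16)[1*(12)*conj(1) + 1*(8)*conj(1) + 2*(sqrt(2))*conj(-1) + 2*(6)*conj(1) + 2*(-sqrt(2))*conj(-1) + 4*(-2)*conj(1) + 4*(-2)*conj(-1)]
      = (1/16)[(12) + (8) + (-2*sqrt(2)) + (12) + (2*sqrt(2)) + (-8) + (8)] = 32/16 = 2
  <chi_rho, chi_4> = (1/16)[1*(12)*conj(1) + 1*(8)*conj(1) + 2*(sqrt(2))*conj(-1) + 2*(6)*conj(1) + 2*(-sqrt(2))*conj(-1) + 4*(-2)*conj(-1) + 4*(-2)*conj(1)]
      = (1/16)[(12) + (8) + (-2*sqrt(2)) + (12) + (2*sqrt(2)) + (8) + (-8)] = 32/16 = 2
  <chi_rho, chi_5> = (1/16)[1*(12)*conj(2) + 1*(8)*conj(-2) + 2*(sqrt(2))*conj(sqrt(2)) + 2*(6)*conj(0) + 2*(-sqrt(2))*conj(-sqrt(2)) + 4*(-2)*conj(0) + 4*(-2)*conj(0)]
      = (1/16)[(24) + (-16) + (4) + (0) + (4) + (0) + (0)] = 16/16 = 1
  <chi_rho, chi_6> = (1/16)[1*(12)*conj(2) + 1*(8)*conj(2) + 2*(sqrt(2))*conj(0) + 2*(6)*conj(-2) + 2*(-sqrt(2))*conj(0) + 4*(-2)*conj(0) + 4*(-2)*conj(0)]
      = (1/16)[(24) + (16) + (0) + (-24) + (0) + (0) + (0)] = 16/16 = 1
  <chi_rho, chi_7> = (1/16)[1*(12)*conj(2) + 1*(8)*conj(-2) + 2*(sqrt(2))*conj(-sqrt(2)) + 2*(6)*conj(0) + 2*(-sqrt(2))*conj(sqrt(2)) + 4*(-2)*conj(0) + 4*(-2)*conj(0)]
      = (1/16)[(24) + (-16) + (-4) + (0) + (-4) + (0) + (0)] = 0/16 = 0
Dimension check: dim(rho) = sum (mult * dim) = 1*1 + 3*1 + 2*1 + 2*1 + 1*2 + 1*2 + 0*2 = 12 = chi_rho(e) = 12.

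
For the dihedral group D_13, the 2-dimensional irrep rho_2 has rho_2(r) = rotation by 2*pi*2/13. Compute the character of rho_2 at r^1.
chi_{rho_2}(r^1) = 2*cos(2*pi*2*1/13) = 2*cos(4*pi/13)

Argument: rho_2(r^1) is rotation by angle 2*pi*2*1/13, whose trace is 2*cos(2*pi*2*1/13) = 2*cos(4*pi/13).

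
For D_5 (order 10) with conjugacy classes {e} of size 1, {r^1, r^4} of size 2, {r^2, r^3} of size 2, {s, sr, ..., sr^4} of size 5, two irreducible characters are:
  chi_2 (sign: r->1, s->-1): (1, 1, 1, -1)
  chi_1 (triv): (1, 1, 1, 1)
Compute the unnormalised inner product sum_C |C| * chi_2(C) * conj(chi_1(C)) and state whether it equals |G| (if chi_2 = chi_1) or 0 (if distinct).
Sum = 0; so <chi_2, chi_1> = 0 (distinct irreducibles are orthogonal).

Details: Compute term by term over conjugacy classes (|C| * chi_2(C) * conj(chi_1(C))):
  1*(1)*conj(1) + 2*(1)*conj(1) + 2*(1)*conj(1) + 5*(-1)*conj(1)
  = (1) + (2) + (2) + (-5)
  = 0.
Dividing by |G| = 10 gives 0/10 = 0, matching the row-orthogonality relation <chi_2, chi_1> = [chi_2 = chi_1].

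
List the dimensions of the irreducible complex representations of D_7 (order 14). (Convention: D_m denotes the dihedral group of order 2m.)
Dimensions: 1, 1, 2, 2, 2

Explanation: There are 5 irreducibles (= number of conjugacy classes). Their dimensions d_i satisfy sum d_i^2 = |G| = 14: 1 + 1 + 4 + 4 + 4 = 14.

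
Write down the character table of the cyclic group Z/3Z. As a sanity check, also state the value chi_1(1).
Character table of Z/3Z (irreps indexed chi_0,...,chi_2 with chi_k(m) = zeta_3^(k*m), zeta_3 = exp(2*pi*i/3)):
  irrep \ class  {0} (size 1)  {1} (size 1)    {2} (size 1)  
  chi_0          1             1               1             
  chi_1          1             exp(2*I*pi/3)   exp(-2*I*pi/3)
  chi_2          1             exp(-2*I*pi/3)  exp(2*I*pi/3) 

Spot check: chi_1(1) = zeta_3^(1*1) = zeta_3^1 = exp(2*I*pi/3).

Details: Z/3Z is abelian, so all 3 irreducible complex representations are 1-dimensional. They are given by chi_k(m) = zeta_3^(k*m) for k = 0,...,2. Row orthogonality: sum_m chi_k(m) conj(chi_l(m)) = 3 * [k = l].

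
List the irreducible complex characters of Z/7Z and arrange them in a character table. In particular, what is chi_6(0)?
Character table of Z/7Z (irreps indexed chi_0,...,chi_6 with chi_k(m) = zeta_7^(k*m), zeta_7 = exp(2*pi*i/7)):
  irrep \ class  {0} (size 1)  {1} (size 1)    {2} (size 1)    {3} (size 1)    {4} (size 1)    {5} (size 1)    {6} (size 1)  
  chi_0          1             1               1               1               1               1               1             
  chi_1          1             exp(2*I*pi/7)   exp(4*I*pi/7)   exp(6*I*pi/7)   exp(-6*I*pi/7)  exp(-4*I*pi/7)  exp(-2*I*pi/7)
  chi_2          1             exp(4*I*pi/7)   exp(-6*I*pi/7)  exp(-2*I*pi/7)  exp(2*I*pi/7)   exp(6*I*pi/7)   exp(-4*I*pi/7)
  chi_3          1             exp(6*I*pi/7)   exp(-2*I*pi/7)  exp(4*I*pi/7)   exp(-4*I*pi/7)  exp(2*I*pi/7)   exp(-6*I*pi/7)
  chi_4          1             exp(-6*I*pi/7)  exp(2*I*pi/7)   exp(-4*I*pi/7)  exp(4*I*pi/7)   exp(-2*I*pi/7)  exp(6*I*pi/7) 
  chi_5          1             exp(-4*I*pi/7)  exp(6*I*pi/7)   exp(2*I*pi/7)   exp(-2*I*pi/7)  exp(-6*I*pi/7)  exp(4*I*pi/7) 
  chi_6          1             exp(-2*I*pi/7)  exp(-4*I*pi/7)  exp(-6*I*pi/7)  exp(6*I*pi/7)   exp(4*I*pi/7)   exp(2*I*pi/7) 

Spot check: chi_6(0) = zeta_7^(6*0) = zeta_7^0 = 1.

Derivation: Z/7Z is abelian, so all 7 irreducible complex representations are 1-dimensional. They are given by chi_k(m) = zeta_7^(k*m) for k = 0,...,6. Row orthogonality: sum_m chi_k(m) conj(chi_l(m)) = 7 * [k = l].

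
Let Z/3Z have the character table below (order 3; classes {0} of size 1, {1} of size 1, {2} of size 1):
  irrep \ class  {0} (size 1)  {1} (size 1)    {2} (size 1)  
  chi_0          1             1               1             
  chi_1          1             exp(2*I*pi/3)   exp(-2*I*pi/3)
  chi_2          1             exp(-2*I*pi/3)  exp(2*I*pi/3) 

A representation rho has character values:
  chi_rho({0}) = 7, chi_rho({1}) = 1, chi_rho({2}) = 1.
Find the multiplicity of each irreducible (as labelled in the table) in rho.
Multiplicities: chi_0: 3, chi_1: 2, chi_2: 2.

Why: Use <chi_rho, chi> = (1/|G|) sum_C |C| * chi_rho(C) * conj(chi(C)) with |G| = 3 for each irreducible chi in the table:
  <chi_rho, chi_0> = (1/3)[1*(7)*conj(1) + 1*(1)*conj(1) + 1*(1)*conj(1)]
      = (1/3)[(7) + (1) + (1)] = 9/3 = 3
  <chi_rho, chi_1> = (1/3)[1*(7)*conj(1) + 1*(1)*conj(exp(2*I*pi/3)) + 1*(1)*conj(exp(-2*I*pi/3))]
      = (1/3)[(7) + (2 + 3*exp(-2*I*pi/3) + 2*exp(2*I*pi/3)) + (2 + 2*exp(-2*I*pi/3) + 3*exp(2*I*pi/3))] = 6/3 = 2
  <chi_rho, chi_2> = (1/3)[1*(7)*conj(1) + 1*(1)*conj(exp(-2*I*pi/3)) + 1*(1)*conj(exp(2*I*pi/3))]
      = (1/3)[(7) + (2 + 2*exp(-2*I*pi/3) + 3*exp(2*I*pi/3)) + (2 + 3*exp(-2*I*pi/3) + 2*exp(2*I*pi/3))] = 6/3 = 2
(Exp terms are combined using exp(i*s)*conj(exp(i*t)) = exp(i*(s-t)), and sums of them are collapsed using the identity that for every m > 1 the m distinct m-th roots of unity sum to 0, e.g. 1 + exp(2*I*pi/3) + exp(-2*I*pi/3) = 0.)
Dimension check: dim(rho) = sum (mult * dim) = 3*1 + 2*1 + 2*1 = 7 = chi_rho(e) = 7.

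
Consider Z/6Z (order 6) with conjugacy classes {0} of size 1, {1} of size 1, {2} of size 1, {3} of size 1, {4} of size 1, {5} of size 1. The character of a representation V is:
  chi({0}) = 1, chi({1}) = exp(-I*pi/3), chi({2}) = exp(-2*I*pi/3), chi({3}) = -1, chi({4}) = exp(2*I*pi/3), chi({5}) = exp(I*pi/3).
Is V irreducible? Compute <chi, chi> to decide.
Irreducible: <chi, chi> = 1.

Details: <chi, chi> = (1/|G|) sum_C |C| * |chi(C)|^2 = (1/6)[1*|1|^2 + 1*|exp(-I*pi/3)|^2 + 1*|exp(-2*I*pi/3)|^2 + 1*|-1|^2 + 1*|exp(2*I*pi/3)|^2 + 1*|exp(I*pi/3)|^2]
  = (1/6)[(1) + (1) + (1) + (1) + (1) + (1)] = 6/6 = 1.
(Exp terms are combined using exp(i*s)*conj(exp(i*t)) = exp(i*(s-t)), and sums of them are collapsed using the identity that for every m > 1 the m distinct m-th roots of unity sum to 0, e.g. 1 + exp(2*I*pi/3) + exp(-2*I*pi/3) = 0.)
A character is irreducible iff <chi, chi> = 1, so this representation is irreducible.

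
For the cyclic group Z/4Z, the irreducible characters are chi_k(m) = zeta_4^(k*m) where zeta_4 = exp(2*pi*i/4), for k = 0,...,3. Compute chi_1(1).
chi_1(1) = zeta_4^1 = I

Proof sketch: chi_1(1) = zeta_4^(1*1) = zeta_4^1. Since zeta_4^4 = 1, this equals zeta_4^1 = exp(2*pi*i*1/4) = I.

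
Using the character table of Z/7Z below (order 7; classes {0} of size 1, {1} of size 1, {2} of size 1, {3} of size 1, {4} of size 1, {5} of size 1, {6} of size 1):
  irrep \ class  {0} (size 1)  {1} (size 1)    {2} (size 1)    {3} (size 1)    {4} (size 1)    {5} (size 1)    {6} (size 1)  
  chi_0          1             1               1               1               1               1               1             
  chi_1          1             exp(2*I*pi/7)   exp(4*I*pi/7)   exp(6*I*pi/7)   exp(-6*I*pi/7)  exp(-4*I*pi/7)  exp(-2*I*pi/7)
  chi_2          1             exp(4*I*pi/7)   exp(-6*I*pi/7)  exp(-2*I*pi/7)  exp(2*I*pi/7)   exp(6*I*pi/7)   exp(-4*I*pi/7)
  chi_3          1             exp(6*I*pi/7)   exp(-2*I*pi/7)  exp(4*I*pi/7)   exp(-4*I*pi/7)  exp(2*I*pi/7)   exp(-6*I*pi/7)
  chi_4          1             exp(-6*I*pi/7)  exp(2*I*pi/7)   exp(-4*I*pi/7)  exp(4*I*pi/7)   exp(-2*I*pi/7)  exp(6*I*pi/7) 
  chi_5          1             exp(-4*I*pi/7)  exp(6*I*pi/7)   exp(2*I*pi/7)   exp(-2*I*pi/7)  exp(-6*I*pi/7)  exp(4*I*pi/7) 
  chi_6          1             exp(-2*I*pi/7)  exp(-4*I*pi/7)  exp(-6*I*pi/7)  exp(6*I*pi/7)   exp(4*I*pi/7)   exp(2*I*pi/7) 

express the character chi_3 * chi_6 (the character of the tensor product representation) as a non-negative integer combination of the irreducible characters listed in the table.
chi_3 tensor chi_6 = chi_2 (all other irreducibles have multiplicity 0).

Why: The character of a tensor product is the pointwise product (chi_3 * chi_6)(C) = chi_3(C) * chi_6(C):
  {0}: (1)*(1), {1}: (exp(6*I*pi/7))*(exp(-2*I*pi/7)), {2}: (exp(-2*I*pi/7))*(exp(-4*I*pi/7)), {3}: (exp(4*I*pi/7))*(exp(-6*I*pi/7)), {4}: (exp(-4*I*pi/7))*(exp(6*I*pi/7)), {5}: (exp(2*I*pi/7))*(exp(4*I*pi/7)), {6}: (exp(-6*I*pi/7))*(exp(2*I*pi/7))
so (chi_3 * chi_6) takes values
  {0} -> 1, {1} -> exp(4*I*pi/7), {2} -> exp(-6*I*pi/7), {3} -> exp(-2*I*pi/7), {4} -> exp(2*I*pi/7), {5} -> exp(6*I*pi/7), {6} -> exp(-4*I*pi/7).
Now take the inner product of this character with each irreducible chi from the table, <chi_3*chi_6, chi> = (1/7) sum_C |C| (chi_3*chi_6)(C) conj(chi(C)):
  <chi_3*chi_6, chi_0> = (1/7)[1*(1)*conj(1) + 1*(exp(4*I*pi/7))*conj(1) + 1*(exp(-6*I*pi/7))*conj(1) + 1*(exp(-2*I*pi/7))*conj(1) + 1*(exp(2*I*pi/7))*conj(1) + 1*(exp(6*I*pi/7))*conj(1) + 1*(exp(-4*I*pi/7))*conj(1)]
      = (1/7)[(1) + (exp(4*I*pi/7)) + (exp(-6*I*pi/7)) + (exp(-2*I*pi/7)) + (exp(2*I*pi/7)) + (exp(6*I*pi/7)) + (exp(-4*I*pi/7))] = 0/7 = 0
  <chi_3*chi_6, chi_1> = (1/7)[1*(1)*conj(1) + 1*(exp(4*I*pi/7))*conj(exp(2*I*pi/7)) + 1*(exp(-6*I*pi/7))*conj(exp(4*I*pi/7)) + 1*(exp(-2*I*pi/7))*conj(exp(6*I*pi/7)) + 1*(exp(2*I*pi/7))*conj(exp(-6*I*pi/7)) + 1*(exp(6*I*pi/7))*conj(exp(-4*I*pi/7)) + 1*(exp(-4*I*pi/7))*conj(exp(-2*I*pi/7))]
      = (1/7)[(1) + (exp(2*I*pi/7)) + (exp(4*I*pi/7)) + (exp(6*I*pi/7)) + (exp(-6*I*pi/7)) + (exp(-4*I*pi/7)) + (exp(-2*I*pi/7))] = 0/7 = 0
  <chi_3*chi_6, chi_2> = (1/7)[1*(1)*conj(1) + 1*(exp(4*I*pi/7))*conj(exp(4*I*pi/7)) + 1*(exp(-6*I*pi/7))*conj(exp(-6*I*pi/7)) + 1*(exp(-2*I*pi/7))*conj(exp(-2*I*pi/7)) + 1*(exp(2*I*pi/7))*conj(exp(2*I*pi/7)) + 1*(exp(6*I*pi/7))*conj(exp(6*I*pi/7)) + 1*(exp(-4*I*pi/7))*conj(exp(-4*I*pi/7))]
      = (1/7)[(1) + (1) + (1) + (1) + (1) + (1) + (1)] = 7/7 = 1
  <chi_3*chi_6, chi_3> = (1/7)[1*(1)*conj(1) + 1*(exp(4*I*pi/7))*conj(exp(6*I*pi/7)) + 1*(exp(-6*I*pi/7))*conj(exp(-2*I*pi/7)) + 1*(exp(-2*I*pi/7))*conj(exp(4*I*pi/7)) + 1*(exp(2*I*pi/7))*conj(exp(-4*I*pi/7)) + 1*(exp(6*I*pi/7))*conj(exp(2*I*pi/7)) + 1*(exp(-4*I*pi/7))*conj(exp(-6*I*pi/7))]
      = (1/7)[(1) + (exp(-2*I*pi/7)) + (exp(-4*I*pi/7)) + (exp(-6*I*pi/7)) + (exp(6*I*pi/7)) + (exp(4*I*pi/7)) + (exp(2*I*pi/7))] = 0/7 = 0
  <chi_3*chi_6, chi_4> = (1/7)[1*(1)*conj(1) + 1*(exp(4*I*pi/7))*conj(exp(-6*I*pi/7)) + 1*(exp(-6*I*pi/7))*conj(exp(2*I*pi/7)) + 1*(exp(-2*I*pi/7))*conj(exp(-4*I*pi/7)) + 1*(exp(2*I*pi/7))*conj(exp(4*I*pi/7)) + 1*(exp(6*I*pi/7))*conj(exp(-2*I*pi/7)) + 1*(exp(-4*I*pi/7))*conj(exp(6*I*pi/7))]
      = (1/7)[(1) + (exp(-4*I*pi/7)) + (exp(6*I*pi/7)) + (exp(2*I*pi/7)) + (exp(-2*I*pi/7)) + (exp(-6*I*pi/7)) + (exp(4*I*pi/7))] = 0/7 = 0
  <chi_3*chi_6, chi_5> = (1/7)[1*(1)*conj(1) + 1*(exp(4*I*pi/7))*conj(exp(-4*I*pi/7)) + 1*(exp(-6*I*pi/7))*conj(exp(6*I*pi/7)) + 1*(exp(-2*I*pi/7))*conj(exp(2*I*pi/7)) + 1*(exp(2*I*pi/7))*conj(exp(-2*I*pi/7)) + 1*(exp(6*I*pi/7))*conj(exp(-6*I*pi/7)) + 1*(exp(-4*I*pi/7))*conj(exp(4*I*pi/7))]
      = (1/7)[(1) + (exp(-6*I*pi/7)) + (exp(2*I*pi/7)) + (exp(-4*I*pi/7)) + (exp(4*I*pi/7)) + (exp(-2*I*pi/7)) + (exp(6*I*pi/7))] = 0/7 = 0
  <chi_3*chi_6, chi_6> = (1/7)[1*(1)*conj(1) + 1*(exp(4*I*pi/7))*conj(exp(-2*I*pi/7)) + 1*(exp(-6*I*pi/7))*conj(exp(-4*I*pi/7)) + 1*(exp(-2*I*pi/7))*conj(exp(-6*I*pi/7)) + 1*(exp(2*I*pi/7))*conj(exp(6*I*pi/7)) + 1*(exp(6*I*pi/7))*conj(exp(4*I*pi/7)) + 1*(exp(-4*I*pi/7))*conj(exp(2*I*pi/7))]
      = (1/7)[(1) + (exp(6*I*pi/7)) + (exp(-2*I*pi/7)) + (exp(4*I*pi/7)) + (exp(-4*I*pi/7)) + (exp(2*I*pi/7)) + (exp(-6*I*pi/7))] = 0/7 = 0
(Exp terms are combined using exp(i*s)*conj(exp(i*t)) = exp(i*(s-t)), and sums of them are collapsed using the identity that for every m > 1 the m distinct m-th roots of unity sum to 0, e.g. 1 + exp(2*I*pi/3) + exp(-2*I*pi/3) = 0.)
Hence the multiplicities are chi_2: 1. Dimension check: dim(chi_3)*dim(chi_6) = 1*1 = 1 and sum (mult * dim) = 1*1 = 1.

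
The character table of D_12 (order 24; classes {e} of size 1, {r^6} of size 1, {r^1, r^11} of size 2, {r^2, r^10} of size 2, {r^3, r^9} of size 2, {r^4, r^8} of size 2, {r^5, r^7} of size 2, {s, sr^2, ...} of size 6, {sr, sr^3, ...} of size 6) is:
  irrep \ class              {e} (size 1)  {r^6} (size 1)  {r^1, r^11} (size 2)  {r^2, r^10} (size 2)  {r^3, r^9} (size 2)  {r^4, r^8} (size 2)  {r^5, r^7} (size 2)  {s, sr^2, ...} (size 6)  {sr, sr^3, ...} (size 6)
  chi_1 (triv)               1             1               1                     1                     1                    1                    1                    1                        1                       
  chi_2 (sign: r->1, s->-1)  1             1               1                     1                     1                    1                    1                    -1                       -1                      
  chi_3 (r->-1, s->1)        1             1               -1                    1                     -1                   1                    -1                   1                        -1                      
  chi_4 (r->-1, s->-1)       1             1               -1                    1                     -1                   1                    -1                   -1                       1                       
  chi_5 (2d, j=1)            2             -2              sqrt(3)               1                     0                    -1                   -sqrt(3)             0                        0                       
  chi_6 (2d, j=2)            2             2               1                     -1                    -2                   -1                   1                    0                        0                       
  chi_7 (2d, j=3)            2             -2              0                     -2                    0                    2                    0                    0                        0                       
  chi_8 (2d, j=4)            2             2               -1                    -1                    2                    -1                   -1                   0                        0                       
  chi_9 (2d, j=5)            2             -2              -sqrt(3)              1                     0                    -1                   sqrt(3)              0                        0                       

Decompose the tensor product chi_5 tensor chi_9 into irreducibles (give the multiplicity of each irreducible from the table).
chi_5 tensor chi_9 = chi_3 + chi_4 + chi_8 (all other irreducibles have multiplicity 0).

Working: The character of a tensor product is the pointwise product (chi_5 * chi_9)(C) = chi_5(C) * chi_9(C):
  {e}: (2)*(2), {r^6}: (-2)*(-2), {r^1, r^11}: (sqrt(3))*(-sqrt(3)), {r^2, r^10}: (1)*(1), {r^3, r^9}: (0)*(0), {r^4, r^8}: (-1)*(-1), {r^5, r^7}: (-sqrt(3))*(sqrt(3)), {s, sr^2, ...}: (0)*(0), {sr, sr^3, ...}: (0)*(0)
so (chi_5 * chi_9) takes values
  {e} -> 4, {r^6} -> 4, {r^1, r^11} -> -3, {r^2, r^10} -> 1, {r^3, r^9} -> 0, {r^4, r^8} -> 1, {r^5, r^7} -> -3, {s, sr^2, ...} -> 0, {sr, sr^3, ...} -> 0.
Now take the inner product of this character with each irreducible chi from the table, <chi_5*chi_9, chi> = (1/24) sum_C |C| (chi_5*chi_9)(C) conj(chi(C)):
  <chi_5*chi_9, chi_1> = (1/24)[1*(4)*conj(1) + 1*(4)*conj(1) + 2*(-3)*conj(1) + 2*(1)*conj(1) + 2*(0)*conj(1) + 2*(1)*conj(1) + 2*(-3)*conj(1) + 6*(0)*conj(1) + 6*(0)*conj(1)]
      = (1/24)[(4) + (4) + (-6) + (2) + (0) + (2) + (-6) + (0) + (0)] = 0/24 = 0
  <chi_5*chi_9, chi_2> = (1/24)[1*(4)*conj(1) + 1*(4)*conj(1) + 2*(-3)*conj(1) + 2*(1)*conj(1) + 2*(0)*conj(1) + 2*(1)*conj(1) + 2*(-3)*conj(1) + 6*(0)*conj(-1) + 6*(0)*conj(-1)]
      = (1/24)[(4) + (4) + (-6) + (2) + (0) + (2) + (-6) + (0) + (0)] = 0/24 = 0
  <chi_5*chi_9, chi_3> = (1/24)[1*(4)*conj(1) + 1*(4)*conj(1) + 2*(-3)*conj(-1) + 2*(1)*conj(1) + 2*(0)*conj(-1) + 2*(1)*conj(1) + 2*(-3)*conj(-1) + 6*(0)*conj(1) + 6*(0)*conj(-1)]
      = (1/24)[(4) + (4) + (6) + (2) + (0) + (2) + (6) + (0) + (0)] = 24/24 = 1
  <chi_5*chi_9, chi_4> = (1/24)[1*(4)*conj(1) + 1*(4)*conj(1) + 2*(-3)*conj(-1) + 2*(1)*conj(1) + 2*(0)*conj(-1) + 2*(1)*conj(1) + 2*(-3)*conj(-1) + 6*(0)*conj(-1) + 6*(0)*conj(1)]
      = (1/24)[(4) + (4) + (6) + (2) + (0) + (2) + (6) + (0) + (0)] = 24/24 = 1
  <chi_5*chi_9, chi_5> = (1/24)[1*(4)*conj(2) + 1*(4)*conj(-2) + 2*(-3)*conj(sqrt(3)) + 2*(1)*conj(1) + 2*(0)*conj(0) + 2*(1)*conj(-1) + 2*(-3)*conj(-sqrt(3)) + 6*(0)*conj(0) + 6*(0)*conj(0)]
      = (1/24)[(8) + (-8) + (-6*sqrt(3)) + (2) + (0) + (-2) + (6*sqrt(3)) + (0) + (0)] = 0/24 = 0
  <chi_5*chi_9, chi_6> = (1/24)[1*(4)*conj(2) + 1*(4)*conj(2) + 2*(-3)*conj(1) + 2*(1)*conj(-1) + 2*(0)*conj(-2) + 2*(1)*conj(-1) + 2*(-3)*conj(1) + 6*(0)*conj(0) + 6*(0)*conj(0)]
      = (1/24)[(8) + (8) + (-6) + (-2) + (0) + (-2) + (-6) + (0) + (0)] = 0/24 = 0
  <chi_5*chi_9, chi_7> = (1/24)[1*(4)*conj(2) + 1*(4)*conj(-2) + 2*(-3)*conj(0) + 2*(1)*conj(-2) + 2*(0)*conj(0) + 2*(1)*conj(2) + 2*(-3)*conj(0) + 6*(0)*conj(0) + 6*(0)*conj(0)]
      = (1/24)[(8) + (-8) + (0) + (-4) + (0) + (4) + (0) + (0) + (0)] = 0/24 = 0
  <chi_5*chi_9, chi_8> = (1/24)[1*(4)*conj(2) + 1*(4)*conj(2) + 2*(-3)*conj(-1) + 2*(1)*conj(-1) + 2*(0)*conj(2) + 2*(1)*conj(-1) + 2*(-3)*conj(-1) + 6*(0)*conj(0) + 6*(0)*conj(0)]
      = (1/24)[(8) + (8) + (6) + (-2) + (0) + (-2) + (6) + (0) + (0)] = 24/24 = 1
  <chi_5*chi_9, chi_9> = (1/24)[1*(4)*conj(2) + 1*(4)*conj(-2) + 2*(-3)*conj(-sqrt(3)) + 2*(1)*conj(1) + 2*(0)*conj(0) + 2*(1)*conj(-1) + 2*(-3)*conj(sqrt(3)) + 6*(0)*conj(0) + 6*(0)*conj(0)]
      = (1/24)[(8) + (-8) + (6*sqrt(3)) + (2) + (0) + (-2) + (-6*sqrt(3)) + (0) + (0)] = 0/24 = 0
Hence the multiplicities are chi_3: 1, chi_4: 1, chi_8: 1. Dimension check: dim(chi_5)*dim(chi_9) = 2*2 = 4 and sum (mult * dim) = 1*1 + 1*1 + 1*2 = 4.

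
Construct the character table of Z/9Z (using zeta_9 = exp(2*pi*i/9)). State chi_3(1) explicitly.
Character table of Z/9Z (irreps indexed chi_0,...,chi_8 with chi_k(m) = zeta_9^(k*m), zeta_9 = exp(2*pi*i/9)):
  irrep \ class  {0} (size 1)  {1} (size 1)    {2} (size 1)    {3} (size 1)    {4} (size 1)    {5} (size 1)    {6} (size 1)    {7} (size 1)    {8} (size 1)  
  chi_0          1             1               1               1               1               1               1               1               1             
  chi_1          1             exp(2*I*pi/9)   exp(4*I*pi/9)   exp(2*I*pi/3)   exp(8*I*pi/9)   exp(-8*I*pi/9)  exp(-2*I*pi/3)  exp(-4*I*pi/9)  exp(-2*I*pi/9)
  chi_2          1             exp(4*I*pi/9)   exp(8*I*pi/9)   exp(-2*I*pi/3)  exp(-2*I*pi/9)  exp(2*I*pi/9)   exp(2*I*pi/3)   exp(-8*I*pi/9)  exp(-4*I*pi/9)
  chi_3          1             exp(2*I*pi/3)   exp(-2*I*pi/3)  1               exp(2*I*pi/3)   exp(-2*I*pi/3)  1               exp(2*I*pi/3)   exp(-2*I*pi/3)
  chi_4          1             exp(8*I*pi/9)   exp(-2*I*pi/9)  exp(2*I*pi/3)   exp(-4*I*pi/9)  exp(4*I*pi/9)   exp(-2*I*pi/3)  exp(2*I*pi/9)   exp(-8*I*pi/9)
  chi_5          1             exp(-8*I*pi/9)  exp(2*I*pi/9)   exp(-2*I*pi/3)  exp(4*I*pi/9)   exp(-4*I*pi/9)  exp(2*I*pi/3)   exp(-2*I*pi/9)  exp(8*I*pi/9) 
  chi_6          1             exp(-2*I*pi/3)  exp(2*I*pi/3)   1               exp(-2*I*pi/3)  exp(2*I*pi/3)   1               exp(-2*I*pi/3)  exp(2*I*pi/3) 
  chi_7          1             exp(-4*I*pi/9)  exp(-8*I*pi/9)  exp(2*I*pi/3)   exp(2*I*pi/9)   exp(-2*I*pi/9)  exp(-2*I*pi/3)  exp(8*I*pi/9)   exp(4*I*pi/9) 
  chi_8          1             exp(-2*I*pi/9)  exp(-4*I*pi/9)  exp(-2*I*pi/3)  exp(-8*I*pi/9)  exp(8*I*pi/9)   exp(2*I*pi/3)   exp(4*I*pi/9)   exp(2*I*pi/9) 

Spot check: chi_3(1) = zeta_9^(3*1) = zeta_9^3 = exp(2*I*pi/3).

Argument: Z/9Z is abelian, so all 9 irreducible complex representations are 1-dimensional. They are given by chi_k(m) = zeta_9^(k*m) for k = 0,...,8. Row orthogonality: sum_m chi_k(m) conj(chi_l(m)) = 9 * [k = l].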